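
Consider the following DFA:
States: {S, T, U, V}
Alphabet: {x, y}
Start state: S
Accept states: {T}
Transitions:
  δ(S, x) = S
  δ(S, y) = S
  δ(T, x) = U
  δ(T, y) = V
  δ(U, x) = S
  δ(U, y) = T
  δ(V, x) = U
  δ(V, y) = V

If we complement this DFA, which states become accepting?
Complement accept states = All states \ Original accept states
= {S, T, U, V} \ {T}
{S, U, V}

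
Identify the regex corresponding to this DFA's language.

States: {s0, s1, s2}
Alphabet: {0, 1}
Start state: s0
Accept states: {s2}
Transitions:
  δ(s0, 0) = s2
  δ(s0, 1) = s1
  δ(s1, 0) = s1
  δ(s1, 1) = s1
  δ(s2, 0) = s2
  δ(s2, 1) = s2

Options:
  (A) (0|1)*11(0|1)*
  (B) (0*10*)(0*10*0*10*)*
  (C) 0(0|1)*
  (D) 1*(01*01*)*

Check each option against the DFA on short strings; one disagreement eliminates an option:
  (A) (0|1)*11(0|1)*: on '0' the DFA goes s0 → s2 and accepts (s2 ∈ Accept), but the regex does not match it → eliminate
  (B) (0*10*)(0*10*0*10*)*: on '0' the DFA goes s0 → s2 and accepts (s2 ∈ Accept), but the regex does not match it → eliminate
  (C) 0(0|1)*: agrees with the DFA on every string of length ≤ 6
  (D) 1*(01*01*)*: on ε the DFA stays in s0 and rejects (s0 ∉ Accept), but the regex matches it → eliminate
Only (C) is consistent with the DFA.
(C) 0(0|1)*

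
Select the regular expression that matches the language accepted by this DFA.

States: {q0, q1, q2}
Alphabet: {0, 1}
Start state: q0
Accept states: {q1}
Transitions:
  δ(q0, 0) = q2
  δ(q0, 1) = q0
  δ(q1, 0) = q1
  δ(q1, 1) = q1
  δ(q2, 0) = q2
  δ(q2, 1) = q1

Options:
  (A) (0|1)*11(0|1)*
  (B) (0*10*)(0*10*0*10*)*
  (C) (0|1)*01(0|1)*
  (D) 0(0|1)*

Check each option against the DFA on short strings; one disagreement eliminates an option:
  (A) (0|1)*11(0|1)*: on '01' the DFA goes q0 → q2 → q1 and accepts (q1 ∈ Accept), but the regex does not match it → eliminate
  (B) (0*10*)(0*10*0*10*)*: on '1' the DFA goes q0 → q0 and rejects (q0 ∉ Accept), but the regex matches it → eliminate
  (C) (0|1)*01(0|1)*: agrees with the DFA on every string of length ≤ 6
  (D) 0(0|1)*: on '0' the DFA goes q0 → q2 and rejects (q2 ∉ Accept), but the regex matches it → eliminate
Only (C) is consistent with the DFA.
(C) (0|1)*01(0|1)*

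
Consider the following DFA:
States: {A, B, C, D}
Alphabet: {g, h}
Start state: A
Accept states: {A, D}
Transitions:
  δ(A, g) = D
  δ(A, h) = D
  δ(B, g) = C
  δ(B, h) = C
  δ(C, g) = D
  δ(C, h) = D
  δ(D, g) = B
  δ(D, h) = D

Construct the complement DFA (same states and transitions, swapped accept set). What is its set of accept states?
Complement accept states = All states \ Original accept states
= {A, B, C, D} \ {A, D}
{B, C}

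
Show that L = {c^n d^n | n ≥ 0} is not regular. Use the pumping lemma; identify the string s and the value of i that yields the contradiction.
Assume L is regular with pumping length p. Idea: pumping the c-block changes the count balance.
Choose s = c^p d^p (length 2p ≥ p). By the pumping lemma, s = xyz with |xy| ≤ p, |y| > 0. So y = c^k for some k > 0 (since xy is entirely within the c's). Pumping gives xy²z = c^(p+k) d^p, which is not in L since p+k ≠ p.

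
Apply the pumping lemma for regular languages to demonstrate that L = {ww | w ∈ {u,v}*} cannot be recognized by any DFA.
Assume L is regular with pumping length p. Idea: pumping the leading u-block breaks the equality of the two halves.
Choose s = u^p v u^p v ∈ L (with w = u^p v). |s| = 2p+2 ≥ p. By the pumping lemma, s = xyz with |xy| ≤ p, |y| > 0, so y = u^k with k ≥ 1, in the first u-block. Then xy²z = u^(p+k) v u^p v, of length 2p+2+k. If k is odd this length is odd, so it cannot be of the form ww. If k is even, each half has length p+1+k/2 ≤ p+k, so the first half lies entirely inside the leading u-block and contains no v, while the second half ends in v; the halves differ. Either way xy²z ∉ L.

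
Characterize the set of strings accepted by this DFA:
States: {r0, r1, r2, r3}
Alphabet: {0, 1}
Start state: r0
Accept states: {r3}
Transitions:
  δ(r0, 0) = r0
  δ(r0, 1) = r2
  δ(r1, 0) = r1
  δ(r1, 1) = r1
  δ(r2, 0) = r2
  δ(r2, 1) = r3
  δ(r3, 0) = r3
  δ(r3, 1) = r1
Testing a few strings:
  '1' → reject
  '010' → reject
  '00' → reject
  '110' → accept
State roles: r0=zero 1's; r1=≥ three 1's (dead); r2=one 1; r3=two 1's
All binary strings containing exactly two 1's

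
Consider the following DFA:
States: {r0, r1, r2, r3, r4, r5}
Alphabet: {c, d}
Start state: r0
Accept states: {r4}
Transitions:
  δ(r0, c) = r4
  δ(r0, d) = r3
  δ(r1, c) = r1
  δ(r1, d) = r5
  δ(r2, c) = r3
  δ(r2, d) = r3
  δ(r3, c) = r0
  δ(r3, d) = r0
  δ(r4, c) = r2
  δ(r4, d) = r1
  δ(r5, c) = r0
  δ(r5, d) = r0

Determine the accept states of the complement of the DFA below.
Complement accept states = All states \ Original accept states
= {r0, r1, r2, r3, r4, r5} \ {r4}
{r0, r1, r2, r3, r5}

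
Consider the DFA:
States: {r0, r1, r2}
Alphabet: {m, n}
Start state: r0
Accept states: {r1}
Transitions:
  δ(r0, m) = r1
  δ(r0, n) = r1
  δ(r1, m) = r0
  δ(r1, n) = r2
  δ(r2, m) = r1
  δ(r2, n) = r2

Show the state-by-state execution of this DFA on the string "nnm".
read 'n': r0 → r1
  read 'n': r1 → r2
  read 'm': r2 → r1
r0 -> r1 -> r2 -> r1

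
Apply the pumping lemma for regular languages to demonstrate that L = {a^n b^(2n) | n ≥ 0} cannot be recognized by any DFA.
Assume L is regular with pumping length p. Idea: pumping the a-block breaks the 1:2 ratio.
Choose s = a^p b^(2p) (length 3p ≥ p). By the pumping lemma, s = xyz with |xy| ≤ p, |y| > 0, so y = a^k with k ≥ 1. Then xy²z = a^(p+k) b^(2p). For this to be in L we would need 2p = 2(p+k), i.e. 2k = 0, contradicting k ≥ 1. So xy²z ∉ L.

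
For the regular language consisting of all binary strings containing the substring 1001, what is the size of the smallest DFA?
By Myhill–Nerode, count the distinguishable equivalence classes: 5 classes — one per longest suffix of the input that is a prefix of '1001' (lengths 0 through 3), plus an absorbing 'already seen 1001' class.
5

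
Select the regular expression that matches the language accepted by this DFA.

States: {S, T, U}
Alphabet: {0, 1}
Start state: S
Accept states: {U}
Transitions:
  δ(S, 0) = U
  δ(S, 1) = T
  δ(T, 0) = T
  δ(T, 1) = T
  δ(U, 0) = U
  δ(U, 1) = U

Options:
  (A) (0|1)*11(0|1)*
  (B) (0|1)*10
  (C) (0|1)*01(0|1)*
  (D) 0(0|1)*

Check each option against the DFA on short strings; one disagreement eliminates an option:
  (A) (0|1)*11(0|1)*: on '0' the DFA goes S → U and accepts (U ∈ Accept), but the regex does not match it → eliminate
  (B) (0|1)*10: on '0' the DFA goes S → U and accepts (U ∈ Accept), but the regex does not match it → eliminate
  (C) (0|1)*01(0|1)*: on '0' the DFA goes S → U and accepts (U ∈ Accept), but the regex does not match it → eliminate
  (D) 0(0|1)*: agrees with the DFA on every string of length ≤ 6
Only (D) is consistent with the DFA.
(D) 0(0|1)*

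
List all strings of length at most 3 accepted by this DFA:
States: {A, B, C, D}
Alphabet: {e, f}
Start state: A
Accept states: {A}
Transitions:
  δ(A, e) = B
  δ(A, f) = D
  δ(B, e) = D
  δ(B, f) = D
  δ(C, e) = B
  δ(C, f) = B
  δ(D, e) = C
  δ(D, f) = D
ε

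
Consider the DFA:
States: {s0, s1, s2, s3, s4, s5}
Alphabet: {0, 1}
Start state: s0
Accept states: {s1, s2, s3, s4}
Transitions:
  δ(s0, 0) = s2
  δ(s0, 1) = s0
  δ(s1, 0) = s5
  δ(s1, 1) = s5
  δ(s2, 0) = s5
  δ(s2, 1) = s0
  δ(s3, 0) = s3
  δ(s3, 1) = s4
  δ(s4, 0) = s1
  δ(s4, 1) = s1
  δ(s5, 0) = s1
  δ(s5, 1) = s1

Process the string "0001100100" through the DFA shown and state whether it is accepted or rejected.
Processing string "0001100100":
  s0 --0--> s2
  s2 --0--> s5
  s5 --0--> s1
  s1 --1--> s5
  s5 --1--> s1
  s1 --0--> s5
  s5 --0--> s1
  s1 --1--> s5
  s5 --0--> s1
  s1 --0--> s5
Final state: s5
Accept states: {s1, s2, s3, s4}
No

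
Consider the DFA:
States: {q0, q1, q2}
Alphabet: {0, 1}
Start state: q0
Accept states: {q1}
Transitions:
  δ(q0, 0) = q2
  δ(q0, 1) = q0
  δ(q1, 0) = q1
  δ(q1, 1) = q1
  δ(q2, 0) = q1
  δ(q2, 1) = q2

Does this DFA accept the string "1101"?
Processing string "1101":
  q0 --1--> q0
  q0 --1--> q0
  q0 --0--> q2
  q2 --1--> q2
Final state: q2
Accept states: {q1}
No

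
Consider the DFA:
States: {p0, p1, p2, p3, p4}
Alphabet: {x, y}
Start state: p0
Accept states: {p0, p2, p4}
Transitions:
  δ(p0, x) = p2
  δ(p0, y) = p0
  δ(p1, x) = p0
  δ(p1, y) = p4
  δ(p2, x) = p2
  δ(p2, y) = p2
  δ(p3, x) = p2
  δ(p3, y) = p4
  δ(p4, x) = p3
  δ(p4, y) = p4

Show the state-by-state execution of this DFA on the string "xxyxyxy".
read 'x': p0 → p2
  read 'x': p2 → p2
  read 'y': p2 → p2
  read 'x': p2 → p2
  read 'y': p2 → p2
  read 'x': p2 → p2
  read 'y': p2 → p2
p0 -> p2 -> p2 -> p2 -> p2 -> p2 -> p2 -> p2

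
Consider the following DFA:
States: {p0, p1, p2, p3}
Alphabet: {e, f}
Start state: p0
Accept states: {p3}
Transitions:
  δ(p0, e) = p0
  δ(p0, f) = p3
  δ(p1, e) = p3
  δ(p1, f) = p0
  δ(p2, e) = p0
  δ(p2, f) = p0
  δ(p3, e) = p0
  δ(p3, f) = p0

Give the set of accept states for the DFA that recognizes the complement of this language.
Complement accept states = All states \ Original accept states
= {p0, p1, p2, p3} \ {p3}
{p0, p1, p2}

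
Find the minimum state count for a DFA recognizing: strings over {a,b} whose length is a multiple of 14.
By Myhill–Nerode, count the distinguishable equivalence classes: 14 classes — one per residue of the length mod 14; class i is distinguished from class j by any string of length (14 − i) mod 14.
14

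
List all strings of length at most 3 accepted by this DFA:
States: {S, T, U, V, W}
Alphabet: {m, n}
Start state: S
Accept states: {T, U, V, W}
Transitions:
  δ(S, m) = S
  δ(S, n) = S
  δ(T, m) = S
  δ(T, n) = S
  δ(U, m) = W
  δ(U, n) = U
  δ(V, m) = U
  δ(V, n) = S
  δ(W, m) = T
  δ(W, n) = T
None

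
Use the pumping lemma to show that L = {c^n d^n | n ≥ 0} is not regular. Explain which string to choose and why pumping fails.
Assume L is regular with pumping length p. Idea: pumping the c-block changes the count balance.
Choose s = c^p d^p (length 2p ≥ p). By the pumping lemma, s = xyz with |xy| ≤ p, |y| > 0. So y = c^k for some k > 0 (since xy is entirely within the c's). Pumping gives xy²z = c^(p+k) d^p, which is not in L since p+k ≠ p.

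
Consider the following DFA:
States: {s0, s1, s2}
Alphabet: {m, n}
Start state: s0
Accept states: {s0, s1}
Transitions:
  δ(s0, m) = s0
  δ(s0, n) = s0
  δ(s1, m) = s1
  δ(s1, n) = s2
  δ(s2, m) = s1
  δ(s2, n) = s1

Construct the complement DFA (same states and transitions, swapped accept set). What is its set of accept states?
Complement accept states = All states \ Original accept states
= {s0, s1, s2} \ {s0, s1}
{s2}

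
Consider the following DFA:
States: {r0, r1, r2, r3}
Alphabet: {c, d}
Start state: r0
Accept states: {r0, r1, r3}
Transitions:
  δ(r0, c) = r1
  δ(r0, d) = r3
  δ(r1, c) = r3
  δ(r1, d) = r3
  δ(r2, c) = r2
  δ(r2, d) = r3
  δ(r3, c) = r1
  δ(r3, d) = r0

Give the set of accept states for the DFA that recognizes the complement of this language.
Complement accept states = All states \ Original accept states
= {r0, r1, r2, r3} \ {r0, r1, r3}
{r2}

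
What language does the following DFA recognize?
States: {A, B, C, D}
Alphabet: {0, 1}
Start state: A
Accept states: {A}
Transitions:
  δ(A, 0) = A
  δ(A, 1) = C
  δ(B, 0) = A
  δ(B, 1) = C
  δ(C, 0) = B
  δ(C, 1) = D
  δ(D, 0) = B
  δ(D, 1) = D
Testing a few strings:
  '1' → reject
  '111' → reject
  '000' → accept
  '0' → accept
State roles: A=value ≡ 0 (mod 4); B=value ≡ 2 (mod 4); C=value ≡ 1 (mod 4); D=value ≡ 3 (mod 4)
All binary strings representing a multiple of 4 (read in base 2; leading zeros allowed and ε counts as 0)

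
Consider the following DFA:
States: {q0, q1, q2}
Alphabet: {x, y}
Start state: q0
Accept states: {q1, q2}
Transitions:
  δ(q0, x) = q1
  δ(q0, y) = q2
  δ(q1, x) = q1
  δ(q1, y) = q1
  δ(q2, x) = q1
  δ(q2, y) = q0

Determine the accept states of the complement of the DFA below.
Complement accept states = All states \ Original accept states
= {q0, q1, q2} \ {q1, q2}
{q0}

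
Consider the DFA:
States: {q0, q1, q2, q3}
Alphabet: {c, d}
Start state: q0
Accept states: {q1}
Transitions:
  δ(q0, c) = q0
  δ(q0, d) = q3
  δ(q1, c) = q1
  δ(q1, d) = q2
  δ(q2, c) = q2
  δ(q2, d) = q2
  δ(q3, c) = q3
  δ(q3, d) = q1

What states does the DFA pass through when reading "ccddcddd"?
read 'c': q0 → q0
  read 'c': q0 → q0
  read 'd': q0 → q3
  read 'd': q3 → q1
  read 'c': q1 → q1
  read 'd': q1 → q2
  read 'd': q2 → q2
  read 'd': q2 → q2
q0 -> q0 -> q0 -> q3 -> q1 -> q1 -> q2 -> q2 -> q2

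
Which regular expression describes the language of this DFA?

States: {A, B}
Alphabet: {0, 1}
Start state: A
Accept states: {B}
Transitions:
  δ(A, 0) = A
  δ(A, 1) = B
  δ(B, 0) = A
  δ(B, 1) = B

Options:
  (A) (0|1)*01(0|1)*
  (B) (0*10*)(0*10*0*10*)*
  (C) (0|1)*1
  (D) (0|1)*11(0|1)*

Check each option against the DFA on short strings; one disagreement eliminates an option:
  (A) (0|1)*01(0|1)*: on '1' the DFA goes A → B and accepts (B ∈ Accept), but the regex does not match it → eliminate
  (B) (0*10*)(0*10*0*10*)*: on '10' the DFA goes A → B → A and rejects (A ∉ Accept), but the regex matches it → eliminate
  (C) (0|1)*1: agrees with the DFA on every string of length ≤ 6
  (D) (0|1)*11(0|1)*: on '1' the DFA goes A → B and accepts (B ∈ Accept), but the regex does not match it → eliminate
Only (C) is consistent with the DFA.
(C) (0|1)*1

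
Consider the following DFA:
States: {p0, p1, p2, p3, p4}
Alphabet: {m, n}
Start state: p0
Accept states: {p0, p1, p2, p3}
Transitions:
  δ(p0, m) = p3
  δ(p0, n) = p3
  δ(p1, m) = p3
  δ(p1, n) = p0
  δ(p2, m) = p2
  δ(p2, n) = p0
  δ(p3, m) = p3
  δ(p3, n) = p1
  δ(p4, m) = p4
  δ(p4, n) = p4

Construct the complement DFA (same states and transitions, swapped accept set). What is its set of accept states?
Complement accept states = All states \ Original accept states
= {p0, p1, p2, p3, p4} \ {p0, p1, p2, p3}
{p4}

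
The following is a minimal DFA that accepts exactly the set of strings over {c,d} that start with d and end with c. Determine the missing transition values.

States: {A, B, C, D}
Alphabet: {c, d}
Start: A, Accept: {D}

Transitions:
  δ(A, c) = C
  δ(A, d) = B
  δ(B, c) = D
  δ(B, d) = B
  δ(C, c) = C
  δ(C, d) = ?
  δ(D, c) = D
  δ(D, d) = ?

From the language and accept set, identify what each state tracks — A: no input read; B: started with d, last symbol d; C: started with c (dead); D: started with d, last symbol c.
Each missing δ(q, a) is the state matching the new tracked value after reading a.
δ(C, d) = C; δ(D, d) = B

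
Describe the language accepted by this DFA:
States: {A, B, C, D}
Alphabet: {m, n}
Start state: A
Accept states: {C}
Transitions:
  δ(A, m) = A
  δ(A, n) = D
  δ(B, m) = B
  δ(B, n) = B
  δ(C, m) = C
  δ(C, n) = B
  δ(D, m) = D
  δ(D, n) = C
Testing a few strings:
  'mmnn' → accept
  'n' → reject
  'nnmn' → reject
  'nm' → reject
State roles: A=zero n's; B=≥ three n's (dead); C=two n's; D=one n
All strings over {m,n} containing exactly two n's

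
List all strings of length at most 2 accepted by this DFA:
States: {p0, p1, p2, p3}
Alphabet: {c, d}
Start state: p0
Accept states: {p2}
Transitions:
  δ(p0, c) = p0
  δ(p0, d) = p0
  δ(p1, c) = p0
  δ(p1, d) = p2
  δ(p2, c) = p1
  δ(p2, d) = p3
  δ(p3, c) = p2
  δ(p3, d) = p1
None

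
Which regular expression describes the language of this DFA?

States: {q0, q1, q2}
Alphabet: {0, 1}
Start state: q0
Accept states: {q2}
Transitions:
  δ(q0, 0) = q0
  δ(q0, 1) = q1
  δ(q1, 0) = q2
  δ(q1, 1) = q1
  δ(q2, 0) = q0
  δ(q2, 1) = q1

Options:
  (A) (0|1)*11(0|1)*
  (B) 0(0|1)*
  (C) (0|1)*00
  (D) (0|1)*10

Check each option against the DFA on short strings; one disagreement eliminates an option:
  (A) (0|1)*11(0|1)*: on '10' the DFA goes q0 → q1 → q2 and accepts (q2 ∈ Accept), but the regex does not match it → eliminate
  (B) 0(0|1)*: on '0' the DFA goes q0 → q0 and rejects (q0 ∉ Accept), but the regex matches it → eliminate
  (C) (0|1)*00: on '00' the DFA goes q0 → q0 → q0 and rejects (q0 ∉ Accept), but the regex matches it → eliminate
  (D) (0|1)*10: agrees with the DFA on every string of length ≤ 6
Only (D) is consistent with the DFA.
(D) (0|1)*10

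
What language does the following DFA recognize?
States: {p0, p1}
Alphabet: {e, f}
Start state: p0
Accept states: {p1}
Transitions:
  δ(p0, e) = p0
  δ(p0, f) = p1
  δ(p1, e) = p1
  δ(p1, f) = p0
Testing a few strings:
  'eff' → reject
  'e' → reject
  'fff' → accept
  'f' → accept
State roles: p0=even number of f's so far; p1=odd number of f's so far
All strings over {e,f} with an odd number of f's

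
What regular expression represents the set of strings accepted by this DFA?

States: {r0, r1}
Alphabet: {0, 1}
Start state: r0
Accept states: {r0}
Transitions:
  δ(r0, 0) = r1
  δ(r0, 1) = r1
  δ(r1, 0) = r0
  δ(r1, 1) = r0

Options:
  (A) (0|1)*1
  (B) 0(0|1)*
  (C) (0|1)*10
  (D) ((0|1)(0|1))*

Check each option against the DFA on short strings; one disagreement eliminates an option:
  (A) (0|1)*1: on ε the DFA stays in r0 and accepts (r0 ∈ Accept), but the regex does not match it → eliminate
  (B) 0(0|1)*: on ε the DFA stays in r0 and accepts (r0 ∈ Accept), but the regex does not match it → eliminate
  (C) (0|1)*10: on ε the DFA stays in r0 and accepts (r0 ∈ Accept), but the regex does not match it → eliminate
  (D) ((0|1)(0|1))*: agrees with the DFA on every string of length ≤ 6
Only (D) is consistent with the DFA.
(D) ((0|1)(0|1))*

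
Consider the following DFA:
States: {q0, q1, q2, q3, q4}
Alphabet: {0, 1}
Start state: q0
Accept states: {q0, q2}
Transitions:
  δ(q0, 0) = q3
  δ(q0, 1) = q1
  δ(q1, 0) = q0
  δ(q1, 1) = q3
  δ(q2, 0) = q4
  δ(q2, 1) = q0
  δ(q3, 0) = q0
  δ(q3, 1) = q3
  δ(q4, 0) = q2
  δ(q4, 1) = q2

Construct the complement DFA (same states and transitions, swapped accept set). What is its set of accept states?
Complement accept states = All states \ Original accept states
= {q0, q1, q2, q3, q4} \ {q0, q2}
{q1, q3, q4}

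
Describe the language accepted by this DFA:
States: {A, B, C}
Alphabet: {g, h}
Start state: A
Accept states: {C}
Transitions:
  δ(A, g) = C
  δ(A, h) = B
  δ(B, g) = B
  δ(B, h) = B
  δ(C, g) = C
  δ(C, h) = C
Testing a few strings:
  'h' → reject
  'hg' → reject
  'hgh' → reject
  'gh' → accept
State roles: A=no input read; B=started with h (dead); C=started with g
All strings over {g,h} starting with g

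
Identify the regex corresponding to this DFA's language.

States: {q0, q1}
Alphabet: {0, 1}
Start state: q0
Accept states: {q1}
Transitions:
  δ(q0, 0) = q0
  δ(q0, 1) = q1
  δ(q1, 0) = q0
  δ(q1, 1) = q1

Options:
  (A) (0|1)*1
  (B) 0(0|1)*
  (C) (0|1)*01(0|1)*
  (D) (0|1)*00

Check each option against the DFA on short strings; one disagreement eliminates an option:
  (A) (0|1)*1: agrees with the DFA on every string of length ≤ 6
  (B) 0(0|1)*: on '0' the DFA goes q0 → q0 and rejects (q0 ∉ Accept), but the regex matches it → eliminate
  (C) (0|1)*01(0|1)*: on '1' the DFA goes q0 → q1 and accepts (q1 ∈ Accept), but the regex does not match it → eliminate
  (D) (0|1)*00: on '1' the DFA goes q0 → q1 and accepts (q1 ∈ Accept), but the regex does not match it → eliminate
Only (A) is consistent with the DFA.
(A) (0|1)*1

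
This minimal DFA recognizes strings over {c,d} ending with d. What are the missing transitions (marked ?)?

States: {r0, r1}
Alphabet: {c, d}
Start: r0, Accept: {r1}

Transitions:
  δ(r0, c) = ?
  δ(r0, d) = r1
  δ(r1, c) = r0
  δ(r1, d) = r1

From the language and accept set, identify what each state tracks — r0: last symbol not d; r1: last symbol is d.
Each missing δ(q, a) is the state matching the new tracked value after reading a.
δ(r0, c) = r0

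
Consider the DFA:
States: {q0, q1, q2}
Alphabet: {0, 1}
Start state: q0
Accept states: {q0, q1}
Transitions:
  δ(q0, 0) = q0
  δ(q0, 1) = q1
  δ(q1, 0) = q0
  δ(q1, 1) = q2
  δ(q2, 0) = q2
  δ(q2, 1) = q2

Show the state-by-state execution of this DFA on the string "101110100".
read '1': q0 → q1
  read '0': q1 → q0
  read '1': q0 → q1
  read '1': q1 → q2
  read '1': q2 → q2
  read '0': q2 → q2
  read '1': q2 → q2
  read '0': q2 → q2
  read '0': q2 → q2
q0 -> q1 -> q0 -> q1 -> q2 -> q2 -> q2 -> q2 -> q2 -> q2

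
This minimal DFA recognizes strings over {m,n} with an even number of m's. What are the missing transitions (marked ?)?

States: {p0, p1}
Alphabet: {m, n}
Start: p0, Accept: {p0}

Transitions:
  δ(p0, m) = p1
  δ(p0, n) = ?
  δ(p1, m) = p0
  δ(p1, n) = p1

From the language and accept set, identify what each state tracks — p0: even number of m's so far; p1: odd number of m's so far.
Each missing δ(q, a) is the state matching the new tracked value after reading a.
δ(p0, n) = p0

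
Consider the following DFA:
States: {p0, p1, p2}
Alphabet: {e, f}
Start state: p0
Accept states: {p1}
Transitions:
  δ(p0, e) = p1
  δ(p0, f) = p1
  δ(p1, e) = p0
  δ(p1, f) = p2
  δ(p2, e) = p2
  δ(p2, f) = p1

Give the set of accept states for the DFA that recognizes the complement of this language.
Complement accept states = All states \ Original accept states
= {p0, p1, p2} \ {p1}
{p0, p2}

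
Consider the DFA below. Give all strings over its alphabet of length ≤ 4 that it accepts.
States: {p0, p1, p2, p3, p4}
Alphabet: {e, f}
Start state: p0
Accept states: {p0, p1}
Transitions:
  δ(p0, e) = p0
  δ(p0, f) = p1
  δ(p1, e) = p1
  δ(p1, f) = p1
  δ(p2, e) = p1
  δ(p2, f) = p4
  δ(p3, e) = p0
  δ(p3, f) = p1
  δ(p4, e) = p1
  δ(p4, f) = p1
ε, e, f, ee, ef, fe, ff, eee, eef, efe, eff, fee, fef, ffe, fff, eeee, eeef, eefe, eeff, efee, efef, effe, efff, feee, feef, fefe, feff, ffee, ffef, fffe, ffff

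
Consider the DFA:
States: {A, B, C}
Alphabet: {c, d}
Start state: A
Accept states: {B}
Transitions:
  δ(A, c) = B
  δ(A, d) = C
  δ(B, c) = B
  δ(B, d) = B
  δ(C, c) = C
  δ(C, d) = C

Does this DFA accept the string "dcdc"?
Processing string "dcdc":
  A --d--> C
  C --c--> C
  C --d--> C
  C --c--> C
Final state: C
Accept states: {B}
No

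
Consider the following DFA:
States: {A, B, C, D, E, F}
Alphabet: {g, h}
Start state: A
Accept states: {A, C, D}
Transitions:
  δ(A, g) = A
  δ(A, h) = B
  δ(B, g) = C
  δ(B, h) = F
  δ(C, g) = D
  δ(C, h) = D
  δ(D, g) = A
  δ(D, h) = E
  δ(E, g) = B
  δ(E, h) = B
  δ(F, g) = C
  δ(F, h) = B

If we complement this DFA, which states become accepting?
Complement accept states = All states \ Original accept states
= {A, B, C, D, E, F} \ {A, C, D}
{B, E, F}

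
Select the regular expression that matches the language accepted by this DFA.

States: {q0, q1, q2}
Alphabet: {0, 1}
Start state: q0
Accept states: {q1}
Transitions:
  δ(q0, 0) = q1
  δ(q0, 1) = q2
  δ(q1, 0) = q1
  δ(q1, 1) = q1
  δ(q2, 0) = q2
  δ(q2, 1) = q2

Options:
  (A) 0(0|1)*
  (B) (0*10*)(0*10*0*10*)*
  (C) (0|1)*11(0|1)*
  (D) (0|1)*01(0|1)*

Check each option against the DFA on short strings; one disagreement eliminates an option:
  (A) 0(0|1)*: agrees with the DFA on every string of length ≤ 6
  (B) (0*10*)(0*10*0*10*)*: on '0' the DFA goes q0 → q1 and accepts (q1 ∈ Accept), but the regex does not match it → eliminate
  (C) (0|1)*11(0|1)*: on '0' the DFA goes q0 → q1 and accepts (q1 ∈ Accept), but the regex does not match it → eliminate
  (D) (0|1)*01(0|1)*: on '0' the DFA goes q0 → q1 and accepts (q1 ∈ Accept), but the regex does not match it → eliminate
Only (A) is consistent with the DFA.
(A) 0(0|1)*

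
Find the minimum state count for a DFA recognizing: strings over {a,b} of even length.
By Myhill–Nerode, count the distinguishable equivalence classes: two classes — parity of the length.
2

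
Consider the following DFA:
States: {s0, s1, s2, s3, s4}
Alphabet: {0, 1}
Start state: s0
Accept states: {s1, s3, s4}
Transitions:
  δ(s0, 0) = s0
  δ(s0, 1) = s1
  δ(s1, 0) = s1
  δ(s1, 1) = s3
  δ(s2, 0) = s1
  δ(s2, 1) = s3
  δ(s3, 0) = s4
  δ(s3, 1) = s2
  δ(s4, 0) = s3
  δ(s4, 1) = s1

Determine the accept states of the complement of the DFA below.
Complement accept states = All states \ Original accept states
= {s0, s1, s2, s3, s4} \ {s1, s3, s4}
{s0, s2}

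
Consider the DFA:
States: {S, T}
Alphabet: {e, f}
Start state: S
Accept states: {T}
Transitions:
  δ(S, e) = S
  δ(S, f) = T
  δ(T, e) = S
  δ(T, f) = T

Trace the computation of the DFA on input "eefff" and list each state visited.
read 'e': S → S
  read 'e': S → S
  read 'f': S → T
  read 'f': T → T
  read 'f': T → T
S -> S -> S -> T -> T -> T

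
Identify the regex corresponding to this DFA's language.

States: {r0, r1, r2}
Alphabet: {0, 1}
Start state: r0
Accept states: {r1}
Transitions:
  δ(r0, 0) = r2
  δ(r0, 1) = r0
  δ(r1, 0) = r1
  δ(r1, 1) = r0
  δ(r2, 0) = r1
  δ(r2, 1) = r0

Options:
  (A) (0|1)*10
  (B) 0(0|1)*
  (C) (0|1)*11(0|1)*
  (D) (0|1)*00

Check each option against the DFA on short strings; one disagreement eliminates an option:
  (A) (0|1)*10: on '00' the DFA goes r0 → r2 → r1 and accepts (r1 ∈ Accept), but the regex does not match it → eliminate
  (B) 0(0|1)*: on '0' the DFA goes r0 → r2 and rejects (r2 ∉ Accept), but the regex matches it → eliminate
  (C) (0|1)*11(0|1)*: on '00' the DFA goes r0 → r2 → r1 and accepts (r1 ∈ Accept), but the regex does not match it → eliminate
  (D) (0|1)*00: agrees with the DFA on every string of length ≤ 6
Only (D) is consistent with the DFA.
(D) (0|1)*00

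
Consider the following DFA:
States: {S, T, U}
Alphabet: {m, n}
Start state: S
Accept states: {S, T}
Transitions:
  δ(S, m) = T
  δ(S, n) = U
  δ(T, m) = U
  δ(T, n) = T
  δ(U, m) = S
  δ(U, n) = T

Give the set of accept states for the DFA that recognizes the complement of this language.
Complement accept states = All states \ Original accept states
= {S, T, U} \ {S, T}
{U}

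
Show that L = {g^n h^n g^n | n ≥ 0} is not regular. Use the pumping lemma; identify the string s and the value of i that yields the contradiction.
Assume L is regular with pumping length p. Idea: pumping the first g-block unbalances it against the other two.
Choose s = g^p h^p g^p ∈ L (|s| = 3p ≥ p). By the pumping lemma, s = xyz with |xy| ≤ p, |y| > 0, so y = g^k with k ≥ 1, inside the first g-block. Then xy²z = g^(p+k) h^p g^p. The first block has length p+k ≠ p, so the three block lengths are no longer equal and xy²z ∉ L.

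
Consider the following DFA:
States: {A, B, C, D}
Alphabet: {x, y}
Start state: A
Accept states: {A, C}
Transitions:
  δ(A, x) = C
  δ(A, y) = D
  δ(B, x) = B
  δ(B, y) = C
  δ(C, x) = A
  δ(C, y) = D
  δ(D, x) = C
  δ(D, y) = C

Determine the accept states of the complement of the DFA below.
Complement accept states = All states \ Original accept states
= {A, B, C, D} \ {A, C}
{B, D}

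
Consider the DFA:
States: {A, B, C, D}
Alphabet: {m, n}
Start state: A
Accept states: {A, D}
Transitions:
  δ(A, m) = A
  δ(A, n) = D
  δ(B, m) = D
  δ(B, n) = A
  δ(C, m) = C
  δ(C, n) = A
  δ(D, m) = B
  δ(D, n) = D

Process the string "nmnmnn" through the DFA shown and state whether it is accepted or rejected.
Processing string "nmnmnn":
  A --n--> D
  D --m--> B
  B --n--> A
  A --m--> A
  A --n--> D
  D --n--> D
Final state: D
Accept states: {A, D}
Yes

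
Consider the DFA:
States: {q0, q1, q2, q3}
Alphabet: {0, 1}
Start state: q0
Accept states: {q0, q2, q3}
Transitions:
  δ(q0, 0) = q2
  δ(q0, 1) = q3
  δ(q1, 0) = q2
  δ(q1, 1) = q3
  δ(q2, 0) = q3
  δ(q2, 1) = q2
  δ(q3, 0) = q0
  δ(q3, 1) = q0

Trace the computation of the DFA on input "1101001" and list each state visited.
read '1': q0 → q3
  read '1': q3 → q0
  read '0': q0 → q2
  read '1': q2 → q2
  read '0': q2 → q3
  read '0': q3 → q0
  read '1': q0 → q3
q0 -> q3 -> q0 -> q2 -> q2 -> q3 -> q0 -> q3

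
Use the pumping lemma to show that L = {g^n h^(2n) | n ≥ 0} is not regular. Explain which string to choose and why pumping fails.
Assume L is regular with pumping length p. Idea: pumping the g-block breaks the 1:2 ratio.
Choose s = g^p h^(2p) (length 3p ≥ p). By the pumping lemma, s = xyz with |xy| ≤ p, |y| > 0, so y = g^k with k ≥ 1. Then xy²z = g^(p+k) h^(2p). For this to be in L we would need 2p = 2(p+k), i.e. 2k = 0, contradicting k ≥ 1. So xy²z ∉ L.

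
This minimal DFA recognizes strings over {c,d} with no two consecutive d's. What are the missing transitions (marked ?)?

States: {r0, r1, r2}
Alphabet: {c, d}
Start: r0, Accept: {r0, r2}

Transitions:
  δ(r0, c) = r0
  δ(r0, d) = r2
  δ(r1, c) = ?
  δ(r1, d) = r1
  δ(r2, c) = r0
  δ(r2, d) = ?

From the language and accept set, identify what each state tracks — r0: last symbol not d (ok); r1: saw dd (dead); r2: last symbol d (ok).
Each missing δ(q, a) is the state matching the new tracked value after reading a.
δ(r1, c) = r1; δ(r2, d) = r1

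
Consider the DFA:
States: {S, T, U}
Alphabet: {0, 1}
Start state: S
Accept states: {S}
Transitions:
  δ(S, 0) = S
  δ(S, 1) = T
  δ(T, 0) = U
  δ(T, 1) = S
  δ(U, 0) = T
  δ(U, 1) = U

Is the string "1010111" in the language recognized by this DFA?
Processing string "1010111":
  S --1--> T
  T --0--> U
  U --1--> U
  U --0--> T
  T --1--> S
  S --1--> T
  T --1--> S
Final state: S
Accept states: {S}
Yes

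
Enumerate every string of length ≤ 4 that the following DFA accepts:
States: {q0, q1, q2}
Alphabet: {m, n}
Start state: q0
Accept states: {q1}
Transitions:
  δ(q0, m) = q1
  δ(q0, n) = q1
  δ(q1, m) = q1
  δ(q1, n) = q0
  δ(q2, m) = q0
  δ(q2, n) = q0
m, n, mm, nm, mmm, mnm, mnn, nmm, nnm, nnn, mmmm, mmnm, mmnn, mnmm, mnnm, nmmm, nmnm, nmnn, nnmm, nnnm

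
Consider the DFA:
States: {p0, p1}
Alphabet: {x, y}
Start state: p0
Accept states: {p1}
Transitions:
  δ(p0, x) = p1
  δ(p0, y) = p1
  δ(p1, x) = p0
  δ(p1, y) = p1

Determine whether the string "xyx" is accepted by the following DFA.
Processing string "xyx":
  p0 --x--> p1
  p1 --y--> p1
  p1 --x--> p0
Final state: p0
Accept states: {p1}
No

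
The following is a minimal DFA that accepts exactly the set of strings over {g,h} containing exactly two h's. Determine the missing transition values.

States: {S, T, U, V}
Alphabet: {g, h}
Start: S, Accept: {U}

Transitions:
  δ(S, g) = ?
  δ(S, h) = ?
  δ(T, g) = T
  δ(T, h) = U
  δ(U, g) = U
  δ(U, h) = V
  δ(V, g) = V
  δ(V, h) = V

From the language and accept set, identify what each state tracks — S: zero h's; T: one h; U: two h's; V: ≥ three h's (dead).
Each missing δ(q, a) is the state matching the new tracked value after reading a.
δ(S, g) = S; δ(S, h) = T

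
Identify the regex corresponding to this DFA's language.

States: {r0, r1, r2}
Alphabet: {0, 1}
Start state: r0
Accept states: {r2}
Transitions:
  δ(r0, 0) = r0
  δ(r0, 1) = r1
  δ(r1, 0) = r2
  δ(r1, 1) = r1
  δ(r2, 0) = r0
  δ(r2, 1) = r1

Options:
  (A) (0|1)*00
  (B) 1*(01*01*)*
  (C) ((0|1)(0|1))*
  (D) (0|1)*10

Check each option against the DFA on short strings; one disagreement eliminates an option:
  (A) (0|1)*00: on '00' the DFA goes r0 → r0 → r0 and rejects (r0 ∉ Accept), but the regex matches it → eliminate
  (B) 1*(01*01*)*: on ε the DFA stays in r0 and rejects (r0 ∉ Accept), but the regex matches it → eliminate
  (C) ((0|1)(0|1))*: on ε the DFA stays in r0 and rejects (r0 ∉ Accept), but the regex matches it → eliminate
  (D) (0|1)*10: agrees with the DFA on every string of length ≤ 6
Only (D) is consistent with the DFA.
(D) (0|1)*10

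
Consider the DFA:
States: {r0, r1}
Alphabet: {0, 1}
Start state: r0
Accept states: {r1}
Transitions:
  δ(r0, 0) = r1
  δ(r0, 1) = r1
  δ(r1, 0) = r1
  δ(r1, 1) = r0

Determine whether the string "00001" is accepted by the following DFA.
Processing string "00001":
  r0 --0--> r1
  r1 --0--> r1
  r1 --0--> r1
  r1 --0--> r1
  r1 --1--> r0
Final state: r0
Accept states: {r1}
No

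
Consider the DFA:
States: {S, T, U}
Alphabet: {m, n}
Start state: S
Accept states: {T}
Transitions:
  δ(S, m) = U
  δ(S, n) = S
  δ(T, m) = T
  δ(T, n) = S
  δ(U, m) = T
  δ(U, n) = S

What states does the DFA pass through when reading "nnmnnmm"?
read 'n': S → S
  read 'n': S → S
  read 'm': S → U
  read 'n': U → S
  read 'n': S → S
  read 'm': S → U
  read 'm': U → T
S -> S -> S -> U -> S -> S -> U -> T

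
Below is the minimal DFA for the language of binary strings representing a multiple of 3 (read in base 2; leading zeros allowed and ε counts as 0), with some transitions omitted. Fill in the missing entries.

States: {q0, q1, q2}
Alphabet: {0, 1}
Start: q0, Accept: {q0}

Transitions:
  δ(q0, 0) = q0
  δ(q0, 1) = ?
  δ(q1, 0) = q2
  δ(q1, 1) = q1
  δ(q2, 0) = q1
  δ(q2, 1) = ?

From the language and accept set, identify what each state tracks — q0: value ≡ 0 (mod 3); q1: value ≡ 2 (mod 3); q2: value ≡ 1 (mod 3).
Each missing δ(q, a) is the state matching the new tracked value after reading a.
δ(q0, 1) = q2; δ(q2, 1) = q0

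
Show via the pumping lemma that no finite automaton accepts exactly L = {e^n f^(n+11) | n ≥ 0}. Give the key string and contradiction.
Assume L is regular with pumping length p. Idea: pumping the e-block breaks the fixed offset of 11.
Choose s = e^p f^(p+11) ∈ L. By the pumping lemma, s = xyz with |xy| ≤ p, |y| > 0, so y = e^k with k ≥ 1. Then xy²z = e^(p+k) f^(p+11). For this to be in L we would need p+11 = (p+k)+11, i.e. k = 0, contradicting k ≥ 1. So xy²z ∉ L.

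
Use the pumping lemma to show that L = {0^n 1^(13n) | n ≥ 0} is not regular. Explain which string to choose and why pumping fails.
Assume L is regular with pumping length p. Idea: pumping the 0-block breaks the 1:13 ratio.
Choose s = 0^p 1^(13p) (length 14p ≥ p). By the pumping lemma, s = xyz with |xy| ≤ p, |y| > 0, so y = 0^k with k ≥ 1. Then xy²z = 0^(p+k) 1^(13p). For this to be in L we would need 13p = 13(p+k), i.e. 13k = 0, contradicting k ≥ 1. So xy²z ∉ L.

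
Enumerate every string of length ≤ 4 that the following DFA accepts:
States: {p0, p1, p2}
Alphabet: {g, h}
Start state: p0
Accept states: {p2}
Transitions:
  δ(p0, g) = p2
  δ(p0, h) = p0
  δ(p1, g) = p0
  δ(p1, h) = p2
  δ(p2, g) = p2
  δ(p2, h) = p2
g, gg, gh, hg, ggg, ggh, ghg, ghh, hgg, hgh, hhg, gggg, gggh, gghg, gghh, ghgg, ghgh, ghhg, ghhh, hggg, hggh, hghg, hghh, hhgg, hhgh, hhhg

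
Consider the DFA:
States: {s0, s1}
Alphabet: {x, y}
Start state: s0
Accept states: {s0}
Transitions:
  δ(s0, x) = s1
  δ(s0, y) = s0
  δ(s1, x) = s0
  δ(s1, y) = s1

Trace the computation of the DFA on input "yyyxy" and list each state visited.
read 'y': s0 → s0
  read 'y': s0 → s0
  read 'y': s0 → s0
  read 'x': s0 → s1
  read 'y': s1 → s1
s0 -> s0 -> s0 -> s0 -> s1 -> s1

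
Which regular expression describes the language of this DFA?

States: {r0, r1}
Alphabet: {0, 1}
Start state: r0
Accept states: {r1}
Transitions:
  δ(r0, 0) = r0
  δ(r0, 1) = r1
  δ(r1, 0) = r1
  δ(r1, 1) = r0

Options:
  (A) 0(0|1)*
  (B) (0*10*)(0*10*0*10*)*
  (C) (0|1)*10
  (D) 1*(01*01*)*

Check each option against the DFA on short strings; one disagreement eliminates an option:
  (A) 0(0|1)*: on '0' the DFA goes r0 → r0 and rejects (r0 ∉ Accept), but the regex matches it → eliminate
  (B) (0*10*)(0*10*0*10*)*: agrees with the DFA on every string of length ≤ 6
  (C) (0|1)*10: on '1' the DFA goes r0 → r1 and accepts (r1 ∈ Accept), but the regex does not match it → eliminate
  (D) 1*(01*01*)*: on ε the DFA stays in r0 and rejects (r0 ∉ Accept), but the regex matches it → eliminate
Only (B) is consistent with the DFA.
(B) (0*10*)(0*10*0*10*)*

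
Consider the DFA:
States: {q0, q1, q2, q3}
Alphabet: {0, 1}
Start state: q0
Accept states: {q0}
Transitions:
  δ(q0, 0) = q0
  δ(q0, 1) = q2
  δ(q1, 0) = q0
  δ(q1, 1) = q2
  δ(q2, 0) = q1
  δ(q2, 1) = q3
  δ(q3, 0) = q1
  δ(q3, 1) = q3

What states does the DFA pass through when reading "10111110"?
read '1': q0 → q2
  read '0': q2 → q1
  read '1': q1 → q2
  read '1': q2 → q3
  read '1': q3 → q3
  read '1': q3 → q3
  read '1': q3 → q3
  read '0': q3 → q1
q0 -> q2 -> q1 -> q2 -> q3 -> q3 -> q3 -> q3 -> q1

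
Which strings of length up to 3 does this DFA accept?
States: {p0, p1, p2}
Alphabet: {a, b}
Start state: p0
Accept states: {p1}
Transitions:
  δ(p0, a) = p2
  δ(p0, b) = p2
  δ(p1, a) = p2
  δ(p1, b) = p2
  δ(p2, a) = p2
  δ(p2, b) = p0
None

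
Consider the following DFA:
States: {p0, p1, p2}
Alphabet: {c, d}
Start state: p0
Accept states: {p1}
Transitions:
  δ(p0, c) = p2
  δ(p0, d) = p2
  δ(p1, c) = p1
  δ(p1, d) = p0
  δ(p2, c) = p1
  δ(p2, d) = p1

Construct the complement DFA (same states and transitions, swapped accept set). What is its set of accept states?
Complement accept states = All states \ Original accept states
= {p0, p1, p2} \ {p1}
{p0, p2}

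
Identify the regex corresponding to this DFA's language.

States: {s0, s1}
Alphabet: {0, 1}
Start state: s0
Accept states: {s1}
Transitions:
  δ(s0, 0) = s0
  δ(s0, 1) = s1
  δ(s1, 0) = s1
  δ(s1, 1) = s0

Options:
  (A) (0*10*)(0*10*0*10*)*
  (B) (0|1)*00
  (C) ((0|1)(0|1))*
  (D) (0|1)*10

Check each option against the DFA on short strings; one disagreement eliminates an option:
  (A) (0*10*)(0*10*0*10*)*: agrees with the DFA on every string of length ≤ 6
  (B) (0|1)*00: on '1' the DFA goes s0 → s1 and accepts (s1 ∈ Accept), but the regex does not match it → eliminate
  (C) ((0|1)(0|1))*: on ε the DFA stays in s0 and rejects (s0 ∉ Accept), but the regex matches it → eliminate
  (D) (0|1)*10: on '1' the DFA goes s0 → s1 and accepts (s1 ∈ Accept), but the regex does not match it → eliminate
Only (A) is consistent with the DFA.
(A) (0*10*)(0*10*0*10*)*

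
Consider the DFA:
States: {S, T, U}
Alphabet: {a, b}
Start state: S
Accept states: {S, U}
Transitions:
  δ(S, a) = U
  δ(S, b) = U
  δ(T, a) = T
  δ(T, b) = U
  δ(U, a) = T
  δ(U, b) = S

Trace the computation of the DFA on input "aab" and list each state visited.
read 'a': S → U
  read 'a': U → T
  read 'b': T → U
S -> U -> T -> U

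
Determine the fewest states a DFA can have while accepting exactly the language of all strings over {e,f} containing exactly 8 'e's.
By Myhill–Nerode, count the distinguishable equivalence classes: 10 classes — having seen 0, 1, …, 8, or >8 copies of 'e'; the count-8 class is the only accepting one and >8 is dead.
10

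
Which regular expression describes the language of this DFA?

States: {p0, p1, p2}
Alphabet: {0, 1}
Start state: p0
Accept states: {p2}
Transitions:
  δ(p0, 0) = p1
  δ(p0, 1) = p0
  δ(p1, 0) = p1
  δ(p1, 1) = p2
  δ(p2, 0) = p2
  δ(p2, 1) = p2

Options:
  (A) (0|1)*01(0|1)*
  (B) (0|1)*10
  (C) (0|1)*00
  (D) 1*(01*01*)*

Check each option against the DFA on short strings; one disagreement eliminates an option:
  (A) (0|1)*01(0|1)*: agrees with the DFA on every string of length ≤ 6
  (B) (0|1)*10: on '01' the DFA goes p0 → p1 → p2 and accepts (p2 ∈ Accept), but the regex does not match it → eliminate
  (C) (0|1)*00: on '00' the DFA goes p0 → p1 → p1 and rejects (p1 ∉ Accept), but the regex matches it → eliminate
  (D) 1*(01*01*)*: on ε the DFA stays in p0 and rejects (p0 ∉ Accept), but the regex matches it → eliminate
Only (A) is consistent with the DFA.
(A) (0|1)*01(0|1)*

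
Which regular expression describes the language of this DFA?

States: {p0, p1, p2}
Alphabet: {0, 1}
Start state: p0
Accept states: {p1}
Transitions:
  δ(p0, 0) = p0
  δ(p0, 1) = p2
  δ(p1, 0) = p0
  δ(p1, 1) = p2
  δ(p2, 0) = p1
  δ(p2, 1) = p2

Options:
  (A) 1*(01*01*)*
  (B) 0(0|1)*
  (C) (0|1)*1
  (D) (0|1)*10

Check each option against the DFA on short strings; one disagreement eliminates an option:
  (A) 1*(01*01*)*: on ε the DFA stays in p0 and rejects (p0 ∉ Accept), but the regex matches it → eliminate
  (B) 0(0|1)*: on '0' the DFA goes p0 → p0 and rejects (p0 ∉ Accept), but the regex matches it → eliminate
  (C) (0|1)*1: on '1' the DFA goes p0 → p2 and rejects (p2 ∉ Accept), but the regex matches it → eliminate
  (D) (0|1)*10: agrees with the DFA on every string of length ≤ 6
Only (D) is consistent with the DFA.
(D) (0|1)*10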